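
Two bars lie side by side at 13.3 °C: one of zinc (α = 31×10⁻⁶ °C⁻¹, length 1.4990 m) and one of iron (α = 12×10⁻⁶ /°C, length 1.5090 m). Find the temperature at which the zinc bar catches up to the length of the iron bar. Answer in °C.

L₁(1 + α₁ΔT) = L₂(1 + α₂ΔT) ⇒ ΔT = (L₂ − L₁)/(α₁L₁ − α₂L₂)
L₂ − L₁ = 1.5090 − 1.4990 = 1.00×10⁻² m
α₁L₁ − α₂L₂ = 31×10⁻⁶×1.4990 − 12×10⁻⁶×1.5090 = 2.8361×10⁻⁵ m/K
ΔT = 1.00×10⁻² / 2.8361×10⁻⁵ = 352.597 K
T = 13.3 + 352.597 = 365.897 °C

T = 365.9 °C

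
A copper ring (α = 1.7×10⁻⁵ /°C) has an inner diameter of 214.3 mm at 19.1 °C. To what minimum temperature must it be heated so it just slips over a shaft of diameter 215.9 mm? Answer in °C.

T = 458 °C

Required Δd = 215.9 − 214.3 = 1.6 mm
Δd = αd₀ΔT ⇒ ΔT = Δd/(αd₀) = 1.6 / (1.7×10⁻⁵ × 214.3) = 439.19 K
T_min = 19.1 + 439.19 = 458.29 °C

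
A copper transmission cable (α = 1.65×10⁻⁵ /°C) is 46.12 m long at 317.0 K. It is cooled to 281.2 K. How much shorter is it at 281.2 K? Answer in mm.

|ΔT| = |281.2 − 317.0| = 35.8 K
ΔL = αL₀ΔT = (1.65×10⁻⁵)(46.12)(35.8) = 2.72×10⁻² m

ΔL = 27.2 mm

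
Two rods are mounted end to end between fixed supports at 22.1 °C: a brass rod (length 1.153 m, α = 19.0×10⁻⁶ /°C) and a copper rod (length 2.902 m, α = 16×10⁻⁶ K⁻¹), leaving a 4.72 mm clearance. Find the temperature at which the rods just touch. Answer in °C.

Gap closes when ΔL₁ + ΔL₂ = 4.72 mm = 4.72×10⁻³ m
(α₁L₁ + α₂L₂)ΔT = g
α₁L₁ + α₂L₂ = 19.0×10⁻⁶×1.153 + 16×10⁻⁶×2.902 = 6.8339×10⁻⁵ m/K
ΔT = 4.72×10⁻³ / 6.8339×10⁻⁵ = 69.067 K
T = 22.1 + 69.067 = 91.167 °C

T = 91.2 °C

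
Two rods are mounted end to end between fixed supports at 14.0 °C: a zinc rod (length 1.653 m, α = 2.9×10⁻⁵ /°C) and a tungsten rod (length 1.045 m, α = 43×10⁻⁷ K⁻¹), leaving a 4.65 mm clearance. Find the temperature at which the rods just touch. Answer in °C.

T = 103 °C

Gap closes when ΔL₁ + ΔL₂ = 4.65 mm = 4.65×10⁻³ m
(α₁L₁ + α₂L₂)ΔT = g
α₁L₁ + α₂L₂ = 2.9×10⁻⁵×1.653 + 43×10⁻⁷×1.045 = 5.24305×10⁻⁵ m/K
ΔT = 4.65×10⁻³ / 5.24305×10⁻⁵ = 88.69 K
T = 14.0 + 88.69 = 102.69 °C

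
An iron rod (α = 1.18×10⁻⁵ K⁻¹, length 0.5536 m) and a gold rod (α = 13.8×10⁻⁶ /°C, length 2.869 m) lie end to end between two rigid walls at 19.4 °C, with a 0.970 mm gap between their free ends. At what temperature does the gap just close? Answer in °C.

Gap closes when ΔL₁ + ΔL₂ = 0.970 mm = 9.70×10⁻⁴ m
(α₁L₁ + α₂L₂)ΔT = g
α₁L₁ + α₂L₂ = 1.18×10⁻⁵×0.5536 + 13.8×10⁻⁶×2.869 = 4.612468×10⁻⁵ m/K
ΔT = 9.70×10⁻⁴ / 4.612468×10⁻⁵ = 21.030 K
T = 19.4 + 21.030 = 40.430 °C

T = 40.4 °C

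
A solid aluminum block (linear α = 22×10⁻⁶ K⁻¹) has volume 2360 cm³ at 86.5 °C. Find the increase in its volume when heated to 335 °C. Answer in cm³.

Isotropic solid: β ≈ 3α = 6.6×10⁻⁵ /K; ΔT = 248.5 K
ΔV = 3αV₀ΔT = 3(22×10⁻⁶)(2360)(248.5) = 38.7 cm³

ΔV = 38.7 cm³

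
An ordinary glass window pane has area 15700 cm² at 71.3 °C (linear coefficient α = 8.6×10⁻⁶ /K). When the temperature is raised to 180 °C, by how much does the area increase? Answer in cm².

Area coefficient ≈ 2α; |ΔT| = 108.7 K
ΔA = 2αA₀ΔT = 2(8.6×10⁻⁶)(15700)(108.7) = 29.4 cm²

ΔA = 29.4 cm²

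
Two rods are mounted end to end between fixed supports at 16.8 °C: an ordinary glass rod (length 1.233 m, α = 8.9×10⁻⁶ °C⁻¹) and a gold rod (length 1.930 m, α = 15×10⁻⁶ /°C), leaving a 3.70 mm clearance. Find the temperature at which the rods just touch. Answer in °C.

Gap closes when ΔL₁ + ΔL₂ = 3.70 mm = 3.70×10⁻³ m
(α₁L₁ + α₂L₂)ΔT = g
α₁L₁ + α₂L₂ = 8.9×10⁻⁶×1.233 + 15×10⁻⁶×1.930 = 3.99237×10⁻⁵ m/K
ΔT = 3.70×10⁻³ / 3.99237×10⁻⁵ = 92.68 K
T = 16.8 + 92.68 = 109.48 °C

T = 109 °C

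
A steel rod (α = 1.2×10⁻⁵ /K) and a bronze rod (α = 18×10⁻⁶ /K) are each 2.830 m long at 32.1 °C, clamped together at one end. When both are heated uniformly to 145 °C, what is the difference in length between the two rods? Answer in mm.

ΔT = 112.9 K
steel: ΔL = 1.2×10⁻⁵ × 2.830 m × 112.9 = 3.8341×10⁻³ m = 3.8341 mm
bronze: ΔL = 18×10⁻⁶ × 2.830 m × 112.9 = 5.7511×10⁻³ m = 5.7511 mm
difference = 5.7511 − 3.8341 = 1.9170 mm

1.92 mm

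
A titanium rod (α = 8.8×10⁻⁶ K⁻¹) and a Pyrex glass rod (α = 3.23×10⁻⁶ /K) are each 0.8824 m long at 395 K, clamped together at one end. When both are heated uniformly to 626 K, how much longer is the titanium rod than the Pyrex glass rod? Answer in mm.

1.14 mm

ΔT = 231 K
titanium: ΔL = 8.8×10⁻⁶ × 0.8824 m × 231 = 1.7937×10⁻³ m = 1.7937 mm
Pyrex glass: ΔL = 3.23×10⁻⁶ × 0.8824 m × 231 = 6.5839×10⁻⁴ m = 0.65839 mm
difference = 1.7937 − 0.65839 = 1.13531 mm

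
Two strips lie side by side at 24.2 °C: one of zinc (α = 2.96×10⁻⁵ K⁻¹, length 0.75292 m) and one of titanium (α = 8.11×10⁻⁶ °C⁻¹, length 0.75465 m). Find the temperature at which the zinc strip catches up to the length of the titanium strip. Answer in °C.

T = 131.2 °C

L₁(1 + α₁ΔT) = L₂(1 + α₂ΔT) ⇒ ΔT = (L₂ − L₁)/(α₁L₁ − α₂L₂)
L₂ − L₁ = 0.75465 − 0.75292 = 1.73×10⁻³ m
α₁L₁ − α₂L₂ = 2.96×10⁻⁵×0.75292 − 8.11×10⁻⁶×0.75465 = 1.61662205×10⁻⁵ m/K
ΔT = 1.73×10⁻³ / 1.61662205×10⁻⁵ = 107.013 K
T = 24.2 + 107.013 = 131.213 °C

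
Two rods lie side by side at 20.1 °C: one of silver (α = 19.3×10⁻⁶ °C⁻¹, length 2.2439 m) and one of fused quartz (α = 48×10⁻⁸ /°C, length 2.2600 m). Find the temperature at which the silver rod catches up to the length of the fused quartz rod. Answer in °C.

L₁(1 + α₁ΔT) = L₂(1 + α₂ΔT) ⇒ ΔT = (L₂ − L₁)/(α₁L₁ − α₂L₂)
L₂ − L₁ = 2.2600 − 2.2439 = 1.61×10⁻² m
α₁L₁ − α₂L₂ = 19.3×10⁻⁶×2.2439 − 48×10⁻⁸×2.2600 = 4.222247×10⁻⁵ m/K
ΔT = 1.61×10⁻² / 4.222247×10⁻⁵ = 381.314 K
T = 20.1 + 381.314 = 401.414 °C

T = 401.4 °C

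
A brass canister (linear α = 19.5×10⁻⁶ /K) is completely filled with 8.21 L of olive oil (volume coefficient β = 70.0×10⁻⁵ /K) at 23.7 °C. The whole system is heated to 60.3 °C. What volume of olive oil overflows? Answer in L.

The canister also expands: β_container ≈ 3α = 5.85×10⁻⁵ /K
Net overflow = V₀(β_liq − 3α_cont)ΔT
β − 3α = 7.00×10⁻⁴ − 5.85×10⁻⁵ = 6.415×10⁻⁴ /K; ΔT = 36.6 K
ΔV = 8.21 × 6.415×10⁻⁴ × 36.6 = 0.193 L

0.193 L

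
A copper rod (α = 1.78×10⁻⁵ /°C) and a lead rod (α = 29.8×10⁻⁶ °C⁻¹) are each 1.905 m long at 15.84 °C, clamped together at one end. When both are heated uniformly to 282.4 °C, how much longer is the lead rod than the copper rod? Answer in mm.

6.09 mm

ΔT = 266.56 K
copper: ΔL = 1.78×10⁻⁵ × 1.905 m × 266.56 = 9.0388×10⁻³ m = 9.0388 mm
lead: ΔL = 29.8×10⁻⁶ × 1.905 m × 266.56 = 1.5132×10⁻² m = 15.132 mm
difference = 15.132 − 9.0388 = 6.0932 mm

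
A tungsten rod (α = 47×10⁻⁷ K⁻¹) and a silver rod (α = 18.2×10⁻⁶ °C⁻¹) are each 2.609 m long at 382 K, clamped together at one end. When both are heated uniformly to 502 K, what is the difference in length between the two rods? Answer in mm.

ΔT = 120 K
tungsten: ΔL = 47×10⁻⁷ × 2.609 m × 120 = 1.4715×10⁻³ m = 1.4715 mm
silver: ΔL = 18.2×10⁻⁶ × 2.609 m × 120 = 5.6981×10⁻³ m = 5.6981 mm
difference = 5.6981 − 1.4715 = 4.2266 mm

4.23 mm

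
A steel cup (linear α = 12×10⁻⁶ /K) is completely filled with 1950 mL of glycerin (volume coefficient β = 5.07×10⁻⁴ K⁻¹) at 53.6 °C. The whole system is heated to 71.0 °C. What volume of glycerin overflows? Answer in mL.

The cup also expands: β_container ≈ 3α = 3.6×10⁻⁵ /K
Net overflow = V₀(β_liq − 3α_cont)ΔT
β − 3α = 5.07×10⁻⁴ − 3.6×10⁻⁵ = 4.71×10⁻⁴ /K; ΔT = 17.4 K
ΔV = 1950 × 4.71×10⁻⁴ × 17.4 = 16.0 mL

16.0 mL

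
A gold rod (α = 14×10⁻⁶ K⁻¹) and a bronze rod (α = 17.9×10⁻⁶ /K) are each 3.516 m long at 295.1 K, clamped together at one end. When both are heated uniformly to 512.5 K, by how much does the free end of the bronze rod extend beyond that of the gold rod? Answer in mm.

ΔT = 217.4 K
gold: ΔL = 14×10⁻⁶ × 3.516 m × 217.4 = 1.0701×10⁻² m = 10.701 mm
bronze: ΔL = 17.9×10⁻⁶ × 3.516 m × 217.4 = 1.3682×10⁻² m = 13.682 mm
difference = 13.682 − 10.701 = 2.981 mm

2.98 mm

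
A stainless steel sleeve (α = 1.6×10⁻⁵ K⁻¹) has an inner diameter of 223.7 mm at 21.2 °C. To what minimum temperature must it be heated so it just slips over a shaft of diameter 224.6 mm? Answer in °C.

T = 273 °C

Required Δd = 224.6 − 223.7 = 0.9 mm
Δd = αd₀ΔT ⇒ ΔT = Δd/(αd₀) = 0.9 / (1.6×10⁻⁵ × 223.7) = 251.45 K
T_min = 21.2 + 251.45 = 272.65 °C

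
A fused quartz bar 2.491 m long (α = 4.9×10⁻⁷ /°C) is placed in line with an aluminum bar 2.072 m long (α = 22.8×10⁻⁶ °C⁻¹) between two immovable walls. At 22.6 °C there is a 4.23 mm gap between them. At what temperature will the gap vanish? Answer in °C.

T = 110 °C

Gap closes when ΔL₁ + ΔL₂ = 4.23 mm = 4.23×10⁻³ m
(α₁L₁ + α₂L₂)ΔT = g
α₁L₁ + α₂L₂ = 4.9×10⁻⁷×2.491 + 22.8×10⁻⁶×2.072 = 4.846219×10⁻⁵ m/K
ΔT = 4.23×10⁻³ / 4.846219×10⁻⁵ = 87.28 K
T = 22.6 + 87.28 = 109.88 °C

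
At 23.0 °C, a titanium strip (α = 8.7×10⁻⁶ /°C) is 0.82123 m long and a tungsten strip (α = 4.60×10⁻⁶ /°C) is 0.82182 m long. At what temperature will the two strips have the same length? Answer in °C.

T = 198.4 °C

L₁(1 + α₁ΔT) = L₂(1 + α₂ΔT) ⇒ ΔT = (L₂ − L₁)/(α₁L₁ − α₂L₂)
L₂ − L₁ = 0.82182 − 0.82123 = 5.90×10⁻⁴ m
α₁L₁ − α₂L₂ = 8.7×10⁻⁶×0.82123 − 4.60×10⁻⁶×0.82182 = 3.364329×10⁻⁶ m/K
ΔT = 5.90×10⁻⁴ / 3.364329×10⁻⁶ = 175.369 K
T = 23.0 + 175.369 = 198.369 °C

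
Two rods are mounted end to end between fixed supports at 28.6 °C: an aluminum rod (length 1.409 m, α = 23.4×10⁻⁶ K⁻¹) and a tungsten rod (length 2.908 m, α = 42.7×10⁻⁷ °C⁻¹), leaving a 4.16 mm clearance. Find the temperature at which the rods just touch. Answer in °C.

α₁L₁ = 3.29706×10⁻⁵ m/K, α₂L₂ = 1.241716×10⁻⁵ m/K → total 4.538776×10⁻⁵ m/K
ΔT = g/(α₁L₁+α₂L₂) = 4.16×10⁻³ / 4.538776×10⁻⁵ = 91.65 K
T = 28.6 + 91.65 = 120.25 °C

T = 120 °C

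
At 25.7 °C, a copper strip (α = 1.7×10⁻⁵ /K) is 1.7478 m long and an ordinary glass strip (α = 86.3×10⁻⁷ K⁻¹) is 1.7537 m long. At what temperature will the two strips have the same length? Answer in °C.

Equal length when α₁L₁ΔT − α₂L₂ΔT = L₂ − L₁ = 5.90×10⁻³ m
α₁L₁ = 2.97126×10⁻⁵, α₂L₂ = 1.5134431×10⁻⁵ → Δ(αL) = 1.4578169×10⁻⁵ m/K
ΔT = 5.90×10⁻³ / 1.4578169×10⁻⁵ = 404.715 K, so T = 25.7 + 404.715 = 430.415 °C

T = 430.4 °C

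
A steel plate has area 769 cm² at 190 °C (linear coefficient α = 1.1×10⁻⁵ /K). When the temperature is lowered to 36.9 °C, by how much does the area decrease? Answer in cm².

Area coefficient ≈ 2α; |ΔT| = 153.1 K
ΔA = 2αA₀ΔT = 2(1.1×10⁻⁵)(769)(153.1) = 2.59 cm²

ΔA = 2.59 cm²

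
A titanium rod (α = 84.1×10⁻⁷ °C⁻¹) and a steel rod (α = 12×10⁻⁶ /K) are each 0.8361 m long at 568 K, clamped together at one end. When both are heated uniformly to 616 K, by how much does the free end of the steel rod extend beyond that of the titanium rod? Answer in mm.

ΔT = 48 K
titanium: ΔL = 84.1×10⁻⁷ × 0.8361 m × 48 = 3.3752×10⁻⁴ m = 0.33752 mm
steel: ΔL = 12×10⁻⁶ × 0.8361 m × 48 = 4.8159×10⁻⁴ m = 0.48159 mm
difference = 0.48159 − 0.33752 = 0.14407 mm

0.144 mm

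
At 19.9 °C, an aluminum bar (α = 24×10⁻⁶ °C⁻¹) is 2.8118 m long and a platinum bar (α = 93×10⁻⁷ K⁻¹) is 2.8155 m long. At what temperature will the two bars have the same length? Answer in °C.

L₁(1 + α₁ΔT) = L₂(1 + α₂ΔT) ⇒ ΔT = (L₂ − L₁)/(α₁L₁ − α₂L₂)
L₂ − L₁ = 2.8155 − 2.8118 = 3.70×10⁻³ m
α₁L₁ − α₂L₂ = 24×10⁻⁶×2.8118 − 93×10⁻⁷×2.8155 = 4.129905×10⁻⁵ m/K
ΔT = 3.70×10⁻³ / 4.129905×10⁻⁵ = 89.590 K
T = 19.9 + 89.590 = 109.490 °C

T = 109.5 °C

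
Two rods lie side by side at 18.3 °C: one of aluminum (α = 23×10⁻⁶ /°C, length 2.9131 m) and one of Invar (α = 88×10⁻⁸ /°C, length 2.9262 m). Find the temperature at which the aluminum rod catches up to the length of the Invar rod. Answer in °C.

T = 221.6 °C

Equal length when α₁L₁ΔT − α₂L₂ΔT = L₂ − L₁ = 1.31×10⁻² m
α₁L₁ = 6.70013×10⁻⁵, α₂L₂ = 2.575056×10⁻⁶ → Δ(αL) = 6.4426244×10⁻⁵ m/K
ΔT = 1.31×10⁻² / 6.4426244×10⁻⁵ = 203.333 K, so T = 18.3 + 203.333 = 221.633 °C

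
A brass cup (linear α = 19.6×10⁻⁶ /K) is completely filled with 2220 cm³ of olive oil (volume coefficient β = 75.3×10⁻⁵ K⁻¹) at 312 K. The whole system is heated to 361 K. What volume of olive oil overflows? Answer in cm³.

75.5 cm³

The cup also expands: β_container ≈ 3α = 5.88×10⁻⁵ /K
Net overflow = V₀(β_liq − 3α_cont)ΔT
β − 3α = 7.53×10⁻⁴ − 5.88×10⁻⁵ = 6.942×10⁻⁴ /K; ΔT = 49 K
ΔV = 2220 × 6.942×10⁻⁴ × 49 = 75.5 cm³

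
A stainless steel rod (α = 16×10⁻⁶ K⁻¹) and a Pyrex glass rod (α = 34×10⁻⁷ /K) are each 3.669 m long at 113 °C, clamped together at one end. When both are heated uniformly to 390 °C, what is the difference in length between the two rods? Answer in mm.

12.8 mm

ΔT = 277 K
stainless steel: ΔL = 16×10⁻⁶ × 3.669 m × 277 = 1.6261×10⁻² m = 16.261 mm
Pyrex glass: ΔL = 34×10⁻⁷ × 3.669 m × 277 = 3.4555×10⁻³ m = 3.4555 mm
difference = 16.261 − 3.4555 = 12.8055 mm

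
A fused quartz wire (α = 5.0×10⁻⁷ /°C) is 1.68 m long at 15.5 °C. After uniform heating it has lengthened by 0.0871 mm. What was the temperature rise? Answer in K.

ΔL = αL₀ΔT ⇒ ΔT = ΔL / (αL₀)
ΔT = 0.0871×10⁻³ m / (5.0×10⁻⁷ × 1.68 m) = 103.69 K

ΔT = 104 K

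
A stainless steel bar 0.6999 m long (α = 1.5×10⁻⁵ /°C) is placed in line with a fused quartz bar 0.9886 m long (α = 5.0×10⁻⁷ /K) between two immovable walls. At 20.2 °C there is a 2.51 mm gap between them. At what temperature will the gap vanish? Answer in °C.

Gap closes when ΔL₁ + ΔL₂ = 2.51 mm = 2.51×10⁻³ m
(α₁L₁ + α₂L₂)ΔT = g
α₁L₁ + α₂L₂ = 1.5×10⁻⁵×0.6999 + 5.0×10⁻⁷×0.9886 = 1.09928×10⁻⁵ m/K
ΔT = 2.51×10⁻³ / 1.09928×10⁻⁵ = 228.33 K
T = 20.2 + 228.33 = 248.53 °C

T = 249 °C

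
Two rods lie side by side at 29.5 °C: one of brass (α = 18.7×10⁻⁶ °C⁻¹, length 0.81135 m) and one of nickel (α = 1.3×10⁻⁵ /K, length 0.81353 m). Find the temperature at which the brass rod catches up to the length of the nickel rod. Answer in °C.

T = 503.8 °C

Equal length when α₁L₁ΔT − α₂L₂ΔT = L₂ − L₁ = 2.18×10⁻³ m
α₁L₁ = 1.5172245×10⁻⁵, α₂L₂ = 1.057589×10⁻⁵ → Δ(αL) = 4.596355×10⁻⁶ m/K
ΔT = 2.18×10⁻³ / 4.596355×10⁻⁶ = 474.289 K, so T = 29.5 + 474.289 = 503.789 °C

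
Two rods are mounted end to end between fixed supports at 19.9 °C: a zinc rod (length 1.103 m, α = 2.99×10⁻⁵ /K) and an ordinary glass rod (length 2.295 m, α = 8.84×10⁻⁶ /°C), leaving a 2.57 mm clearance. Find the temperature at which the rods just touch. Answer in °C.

T = 68.1 °C

α₁L₁ = 3.29797×10⁻⁵ m/K, α₂L₂ = 2.02878×10⁻⁵ m/K → total 5.32675×10⁻⁵ m/K
ΔT = g/(α₁L₁+α₂L₂) = 2.57×10⁻³ / 5.32675×10⁻⁵ = 48.247 K
T = 19.9 + 48.247 = 68.147 °C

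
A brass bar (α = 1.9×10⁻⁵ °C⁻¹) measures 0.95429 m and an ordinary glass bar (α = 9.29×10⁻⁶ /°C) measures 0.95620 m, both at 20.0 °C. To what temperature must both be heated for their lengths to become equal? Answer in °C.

T = 226.5 °C

L₁(1 + α₁ΔT) = L₂(1 + α₂ΔT) ⇒ ΔT = (L₂ − L₁)/(α₁L₁ − α₂L₂)
L₂ − L₁ = 0.95620 − 0.95429 = 1.91×10⁻³ m
α₁L₁ − α₂L₂ = 1.9×10⁻⁵×0.95429 − 9.29×10⁻⁶×0.95620 = 9.248412×10⁻⁶ m/K
ΔT = 1.91×10⁻³ / 9.248412×10⁻⁶ = 206.522 K
T = 20.0 + 206.522 = 226.522 °C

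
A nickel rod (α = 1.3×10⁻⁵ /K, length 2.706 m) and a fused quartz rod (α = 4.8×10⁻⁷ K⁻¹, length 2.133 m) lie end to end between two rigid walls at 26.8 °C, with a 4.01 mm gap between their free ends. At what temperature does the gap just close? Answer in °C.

T = 138 °C

α₁L₁ = 3.5178×10⁻⁵ m/K, α₂L₂ = 1.02384×10⁻⁶ m/K → total 3.620184×10⁻⁵ m/K
ΔT = g/(α₁L₁+α₂L₂) = 4.01×10⁻³ / 3.620184×10⁻⁵ = 110.77 K
T = 26.8 + 110.77 = 137.57 °C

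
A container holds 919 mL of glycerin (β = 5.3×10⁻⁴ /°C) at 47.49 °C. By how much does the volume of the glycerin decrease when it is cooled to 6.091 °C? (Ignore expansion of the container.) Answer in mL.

ΔV = 20.2 mL

|ΔT| = |6.091 − 47.49| = 41.399 K
ΔV = βV₀ΔT = (5.3×10⁻⁴)(919)(41.399) = 20.2 mL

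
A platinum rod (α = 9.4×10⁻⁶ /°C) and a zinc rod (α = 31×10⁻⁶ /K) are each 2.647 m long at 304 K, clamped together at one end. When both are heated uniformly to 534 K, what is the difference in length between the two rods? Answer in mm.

ΔT = 230 K
platinum: ΔL = 9.4×10⁻⁶ × 2.647 m × 230 = 5.7228×10⁻³ m = 5.7228 mm
zinc: ΔL = 31×10⁻⁶ × 2.647 m × 230 = 1.8873×10⁻² m = 18.873 mm
difference = 18.873 − 5.7228 = 13.1502 mm

13.2 mm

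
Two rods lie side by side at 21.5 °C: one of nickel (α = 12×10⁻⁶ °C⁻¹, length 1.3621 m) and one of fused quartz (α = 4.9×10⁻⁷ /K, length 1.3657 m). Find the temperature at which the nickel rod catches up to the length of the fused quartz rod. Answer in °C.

Equal length when α₁L₁ΔT − α₂L₂ΔT = L₂ − L₁ = 3.60×10⁻³ m
α₁L₁ = 1.63452×10⁻⁵, α₂L₂ = 6.69193×10⁻⁷ → Δ(αL) = 1.5676007×10⁻⁵ m/K
ΔT = 3.60×10⁻³ / 1.5676007×10⁻⁵ = 229.650 K, so T = 21.5 + 229.650 = 251.150 °C

T = 251.2 °C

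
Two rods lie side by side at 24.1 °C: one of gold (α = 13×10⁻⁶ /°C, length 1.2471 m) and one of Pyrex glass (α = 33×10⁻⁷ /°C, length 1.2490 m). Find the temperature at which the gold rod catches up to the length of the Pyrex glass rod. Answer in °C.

T = 181.2 °C

Equal length when α₁L₁ΔT − α₂L₂ΔT = L₂ − L₁ = 1.90×10⁻³ m
α₁L₁ = 1.62123×10⁻⁵, α₂L₂ = 4.1217×10⁻⁶ → Δ(αL) = 1.20906×10⁻⁵ m/K
ΔT = 1.90×10⁻³ / 1.20906×10⁻⁵ = 157.147 K, so T = 24.1 + 157.147 = 181.247 °C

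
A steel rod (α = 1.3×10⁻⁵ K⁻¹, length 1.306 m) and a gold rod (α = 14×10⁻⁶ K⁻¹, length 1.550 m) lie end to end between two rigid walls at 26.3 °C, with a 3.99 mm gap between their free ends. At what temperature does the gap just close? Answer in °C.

α₁L₁ = 1.6978×10⁻⁵ m/K, α₂L₂ = 2.170×10⁻⁵ m/K → total 3.8678×10⁻⁵ m/K
ΔT = g/(α₁L₁+α₂L₂) = 3.99×10⁻³ / 3.8678×10⁻⁵ = 103.16 K
T = 26.3 + 103.16 = 129.46 °C

T = 129 °C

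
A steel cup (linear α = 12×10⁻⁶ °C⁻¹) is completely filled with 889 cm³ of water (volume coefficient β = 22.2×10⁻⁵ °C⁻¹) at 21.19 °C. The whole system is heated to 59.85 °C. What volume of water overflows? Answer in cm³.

6.39 cm³

The cup also expands: β_container ≈ 3α = 3.6×10⁻⁵ /K
Net overflow = V₀(β_liq − 3α_cont)ΔT
β − 3α = 2.22×10⁻⁴ − 3.6×10⁻⁵ = 1.86×10⁻⁴ /K; ΔT = 38.66 K
ΔV = 889 × 1.86×10⁻⁴ × 38.66 = 6.39 cm³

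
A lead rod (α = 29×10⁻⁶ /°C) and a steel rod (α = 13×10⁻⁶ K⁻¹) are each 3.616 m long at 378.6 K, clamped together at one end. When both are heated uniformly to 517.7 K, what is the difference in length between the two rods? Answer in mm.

ΔT = 139.1 K
lead: ΔL = 29×10⁻⁶ × 3.616 m × 139.1 = 1.4587×10⁻² m = 14.587 mm
steel: ΔL = 13×10⁻⁶ × 3.616 m × 139.1 = 6.5388×10⁻³ m = 6.5388 mm
difference = 14.587 − 6.5388 = 8.0482 mm

8.05 mm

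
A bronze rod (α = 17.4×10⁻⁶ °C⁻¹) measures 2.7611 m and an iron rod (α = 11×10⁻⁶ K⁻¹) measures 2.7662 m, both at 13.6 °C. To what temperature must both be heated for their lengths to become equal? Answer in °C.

L₁(1 + α₁ΔT) = L₂(1 + α₂ΔT) ⇒ ΔT = (L₂ − L₁)/(α₁L₁ − α₂L₂)
L₂ − L₁ = 2.7662 − 2.7611 = 5.10×10⁻³ m
α₁L₁ − α₂L₂ = 17.4×10⁻⁶×2.7611 − 11×10⁻⁶×2.7662 = 1.761494×10⁻⁵ m/K
ΔT = 5.10×10⁻³ / 1.761494×10⁻⁵ = 289.527 K
T = 13.6 + 289.527 = 303.127 °C

T = 303.1 °C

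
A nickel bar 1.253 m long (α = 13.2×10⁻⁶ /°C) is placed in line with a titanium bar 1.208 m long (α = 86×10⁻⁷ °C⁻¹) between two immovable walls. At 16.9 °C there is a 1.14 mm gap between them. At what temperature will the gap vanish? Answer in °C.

α₁L₁ = 1.65396×10⁻⁵ m/K, α₂L₂ = 1.03888×10⁻⁵ m/K → total 2.69284×10⁻⁵ m/K
ΔT = g/(α₁L₁+α₂L₂) = 1.14×10⁻³ / 2.69284×10⁻⁵ = 42.334 K
T = 16.9 + 42.334 = 59.234 °C

T = 59.2 °C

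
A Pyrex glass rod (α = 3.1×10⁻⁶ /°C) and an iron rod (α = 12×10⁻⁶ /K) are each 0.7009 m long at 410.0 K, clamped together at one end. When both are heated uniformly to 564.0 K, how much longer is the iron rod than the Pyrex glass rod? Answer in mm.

0.961 mm

ΔT = 154.0 K
Pyrex glass: ΔL = 3.1×10⁻⁶ × 0.7009 m × 154.0 = 3.3461×10⁻⁴ m = 0.33461 mm
iron: ΔL = 12×10⁻⁶ × 0.7009 m × 154.0 = 1.2953×10⁻³ m = 1.2953 mm
difference = 1.2953 − 0.33461 = 0.96069 mm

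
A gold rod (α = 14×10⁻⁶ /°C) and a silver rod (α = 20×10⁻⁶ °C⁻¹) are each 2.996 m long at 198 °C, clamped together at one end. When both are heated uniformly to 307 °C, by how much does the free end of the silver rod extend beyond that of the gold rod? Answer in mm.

ΔT = 109 K
gold: ΔL = 14×10⁻⁶ × 2.996 m × 109 = 4.5719×10⁻³ m = 4.5719 mm
silver: ΔL = 20×10⁻⁶ × 2.996 m × 109 = 6.5313×10⁻³ m = 6.5313 mm
difference = 6.5313 − 4.5719 = 1.9594 mm

1.96 mm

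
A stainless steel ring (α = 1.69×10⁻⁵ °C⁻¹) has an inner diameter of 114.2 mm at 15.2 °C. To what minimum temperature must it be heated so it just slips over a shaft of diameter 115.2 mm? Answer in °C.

T = 533 °C

Required Δd = 115.2 − 114.2 = 1.0 mm
Δd = αd₀ΔT ⇒ ΔT = Δd/(αd₀) = 1.0 / (1.69×10⁻⁵ × 114.2) = 518.14 K
T_min = 15.2 + 518.14 = 533.34 °C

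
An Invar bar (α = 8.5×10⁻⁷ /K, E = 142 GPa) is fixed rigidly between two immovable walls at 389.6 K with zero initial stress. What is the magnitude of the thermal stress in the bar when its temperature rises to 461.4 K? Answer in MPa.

Fully constrained: the free strain ε = αΔT is blocked, so σ = Eε = EαΔT.
|ΔT| = 71.8 K
σ = 142×10⁹ × 8.5×10⁻⁷ × 71.8 = 8.67×10⁶ Pa

σ = 8.67 MPa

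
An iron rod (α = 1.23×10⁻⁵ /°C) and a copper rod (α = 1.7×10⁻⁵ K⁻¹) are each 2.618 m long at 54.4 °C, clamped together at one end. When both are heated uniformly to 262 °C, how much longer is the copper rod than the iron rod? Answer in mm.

2.55 mm

ΔT = 207.6 K
iron: ΔL = 1.23×10⁻⁵ × 2.618 m × 207.6 = 6.6850×10⁻³ m = 6.6850 mm
copper: ΔL = 1.7×10⁻⁵ × 2.618 m × 207.6 = 9.2394×10⁻³ m = 9.2394 mm
difference = 9.2394 − 6.6850 = 2.5544 mm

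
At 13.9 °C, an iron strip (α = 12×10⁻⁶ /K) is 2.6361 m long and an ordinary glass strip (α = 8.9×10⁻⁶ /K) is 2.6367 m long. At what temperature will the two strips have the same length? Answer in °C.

T = 87.37 °C

L₁(1 + α₁ΔT) = L₂(1 + α₂ΔT) ⇒ ΔT = (L₂ − L₁)/(α₁L₁ − α₂L₂)
L₂ − L₁ = 2.6367 − 2.6361 = 6.00×10⁻⁴ m
α₁L₁ − α₂L₂ = 12×10⁻⁶×2.6361 − 8.9×10⁻⁶×2.6367 = 8.16657×10⁻⁶ m/K
ΔT = 6.00×10⁻⁴ / 8.16657×10⁻⁶ = 73.4703 K
T = 13.9 + 73.4703 = 87.3703 °C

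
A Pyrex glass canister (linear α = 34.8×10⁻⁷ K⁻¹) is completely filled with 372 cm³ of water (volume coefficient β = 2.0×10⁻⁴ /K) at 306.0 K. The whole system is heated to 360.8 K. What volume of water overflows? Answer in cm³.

3.86 cm³

The canister also expands: β_container ≈ 3α = 1.044×10⁻⁵ /K
Net overflow = V₀(β_liq − 3α_cont)ΔT
β − 3α = 2.00×10⁻⁴ − 1.044×10⁻⁵ = 1.8956×10⁻⁴ /K; ΔT = 54.8 K
ΔV = 372 × 1.8956×10⁻⁴ × 54.8 = 3.86 cm³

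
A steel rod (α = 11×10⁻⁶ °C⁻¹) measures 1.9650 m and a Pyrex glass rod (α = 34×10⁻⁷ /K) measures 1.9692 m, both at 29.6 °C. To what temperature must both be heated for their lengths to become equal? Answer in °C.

Equal length when α₁L₁ΔT − α₂L₂ΔT = L₂ − L₁ = 4.20×10⁻³ m
α₁L₁ = 2.1615×10⁻⁵, α₂L₂ = 6.69528×10⁻⁶ → Δ(αL) = 1.491972×10⁻⁵ m/K
ΔT = 4.20×10⁻³ / 1.491972×10⁻⁵ = 281.507 K, so T = 29.6 + 281.507 = 311.107 °C

T = 311.1 °C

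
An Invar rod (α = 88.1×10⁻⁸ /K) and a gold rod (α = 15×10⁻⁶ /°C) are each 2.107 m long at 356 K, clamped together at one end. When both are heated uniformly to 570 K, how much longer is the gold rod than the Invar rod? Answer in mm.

ΔT = 214 K
Invar: ΔL = 88.1×10⁻⁸ × 2.107 m × 214 = 3.9724×10⁻⁴ m = 0.39724 mm
gold: ΔL = 15×10⁻⁶ × 2.107 m × 214 = 6.7635×10⁻³ m = 6.7635 mm
difference = 6.7635 − 0.39724 = 6.36626 mm

6.37 mm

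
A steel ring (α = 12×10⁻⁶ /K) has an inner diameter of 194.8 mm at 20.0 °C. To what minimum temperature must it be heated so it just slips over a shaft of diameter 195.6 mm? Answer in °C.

T = 362 °C

Required Δd = 195.6 − 194.8 = 0.8 mm
Δd = αd₀ΔT ⇒ ΔT = Δd/(αd₀) = 0.8 / (12×10⁻⁶ × 194.8) = 342.23 K
T_min = 20.0 + 342.23 = 362.23 °C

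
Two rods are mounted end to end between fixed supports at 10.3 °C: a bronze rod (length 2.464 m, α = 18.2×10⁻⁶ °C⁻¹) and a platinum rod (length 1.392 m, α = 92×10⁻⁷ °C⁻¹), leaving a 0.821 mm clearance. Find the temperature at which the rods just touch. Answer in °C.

T = 24.5 °C

Gap closes when ΔL₁ + ΔL₂ = 0.821 mm = 8.21×10⁻⁴ m
(α₁L₁ + α₂L₂)ΔT = g
α₁L₁ + α₂L₂ = 18.2×10⁻⁶×2.464 + 92×10⁻⁷×1.392 = 5.76512×10⁻⁵ m/K
ΔT = 8.21×10⁻⁴ / 5.76512×10⁻⁵ = 14.241 K
T = 10.3 + 14.241 = 24.541 °C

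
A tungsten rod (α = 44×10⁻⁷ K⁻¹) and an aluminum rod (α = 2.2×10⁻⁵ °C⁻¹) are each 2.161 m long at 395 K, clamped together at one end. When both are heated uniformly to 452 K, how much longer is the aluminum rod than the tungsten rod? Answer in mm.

ΔT = 57 K
tungsten: ΔL = 44×10⁻⁷ × 2.161 m × 57 = 5.4198×10⁻⁴ m = 0.54198 mm
aluminum: ΔL = 2.2×10⁻⁵ × 2.161 m × 57 = 2.7099×10⁻³ m = 2.7099 mm
difference = 2.7099 − 0.54198 = 2.16792 mm

2.17 mm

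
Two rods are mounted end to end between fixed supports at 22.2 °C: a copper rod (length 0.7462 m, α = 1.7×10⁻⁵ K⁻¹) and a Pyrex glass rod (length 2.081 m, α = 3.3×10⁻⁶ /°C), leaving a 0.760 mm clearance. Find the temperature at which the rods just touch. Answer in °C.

T = 61.1 °C

Gap closes when ΔL₁ + ΔL₂ = 0.760 mm = 7.60×10⁻⁴ m
(α₁L₁ + α₂L₂)ΔT = g
α₁L₁ + α₂L₂ = 1.7×10⁻⁵×0.7462 + 3.3×10⁻⁶×2.081 = 1.95527×10⁻⁵ m/K
ΔT = 7.60×10⁻⁴ / 1.95527×10⁻⁵ = 38.869 K
T = 22.2 + 38.869 = 61.069 °C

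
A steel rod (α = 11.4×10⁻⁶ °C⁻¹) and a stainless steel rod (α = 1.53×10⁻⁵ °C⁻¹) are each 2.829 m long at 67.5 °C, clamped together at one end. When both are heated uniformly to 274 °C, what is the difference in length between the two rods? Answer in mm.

2.28 mm

ΔT = 206.5 K
steel: ΔL = 11.4×10⁻⁶ × 2.829 m × 206.5 = 6.6597×10⁻³ m = 6.6597 mm
stainless steel: ΔL = 1.53×10⁻⁵ × 2.829 m × 206.5 = 8.9381×10⁻³ m = 8.9381 mm
difference = 8.9381 − 6.6597 = 2.2784 mm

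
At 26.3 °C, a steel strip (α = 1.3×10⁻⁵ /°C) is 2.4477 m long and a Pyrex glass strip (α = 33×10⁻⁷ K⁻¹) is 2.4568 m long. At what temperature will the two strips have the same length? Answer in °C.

T = 410.1 °C

Equal length when α₁L₁ΔT − α₂L₂ΔT = L₂ − L₁ = 9.10×10⁻³ m
α₁L₁ = 3.18201×10⁻⁵, α₂L₂ = 8.10744×10⁻⁶ → Δ(αL) = 2.371266×10⁻⁵ m/K
ΔT = 9.10×10⁻³ / 2.371266×10⁻⁵ = 383.761 K, so T = 26.3 + 383.761 = 410.061 °C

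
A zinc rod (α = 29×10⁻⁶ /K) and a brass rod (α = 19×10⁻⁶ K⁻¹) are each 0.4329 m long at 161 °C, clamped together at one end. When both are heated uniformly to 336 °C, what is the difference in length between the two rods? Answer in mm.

ΔT = 175 K
zinc: ΔL = 29×10⁻⁶ × 0.4329 m × 175 = 2.1970×10⁻³ m = 2.1970 mm
brass: ΔL = 19×10⁻⁶ × 0.4329 m × 175 = 1.4394×10⁻³ m = 1.4394 mm
difference = 2.1970 − 1.4394 = 0.7576 mm

0.758 mm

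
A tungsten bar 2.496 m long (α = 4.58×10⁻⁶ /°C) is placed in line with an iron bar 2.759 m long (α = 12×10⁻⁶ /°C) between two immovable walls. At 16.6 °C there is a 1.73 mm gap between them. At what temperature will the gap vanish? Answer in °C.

Gap closes when ΔL₁ + ΔL₂ = 1.73 mm = 1.73×10⁻³ m
(α₁L₁ + α₂L₂)ΔT = g
α₁L₁ + α₂L₂ = 4.58×10⁻⁶×2.496 + 12×10⁻⁶×2.759 = 4.453968×10⁻⁵ m/K
ΔT = 1.73×10⁻³ / 4.453968×10⁻⁵ = 38.842 K
T = 16.6 + 38.842 = 55.442 °C

T = 55.4 °C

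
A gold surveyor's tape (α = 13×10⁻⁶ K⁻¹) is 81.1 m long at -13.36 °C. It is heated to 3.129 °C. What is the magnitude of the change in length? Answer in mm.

ΔL = 17.4 mm

|ΔT| = |3.129 − (-13.36)| = 16.489 K
ΔL = αL₀ΔT = (13×10⁻⁶)(81.1)(16.489) = 1.74×10⁻² m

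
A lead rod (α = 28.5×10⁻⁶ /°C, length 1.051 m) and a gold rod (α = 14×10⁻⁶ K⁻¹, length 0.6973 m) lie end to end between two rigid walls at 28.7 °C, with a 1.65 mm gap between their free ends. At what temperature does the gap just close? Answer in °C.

Gap closes when ΔL₁ + ΔL₂ = 1.65 mm = 1.65×10⁻³ m
(α₁L₁ + α₂L₂)ΔT = g
α₁L₁ + α₂L₂ = 28.5×10⁻⁶×1.051 + 14×10⁻⁶×0.6973 = 3.97157×10⁻⁵ m/K
ΔT = 1.65×10⁻³ / 3.97157×10⁻⁵ = 41.545 K
T = 28.7 + 41.545 = 70.245 °C

T = 70.2 °C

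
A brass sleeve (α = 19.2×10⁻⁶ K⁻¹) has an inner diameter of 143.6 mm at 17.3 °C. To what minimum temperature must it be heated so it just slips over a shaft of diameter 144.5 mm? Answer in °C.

T = 344 °C

Required Δd = 144.5 − 143.6 = 0.9 mm
Δd = αd₀ΔT ⇒ ΔT = Δd/(αd₀) = 0.9 / (19.2×10⁻⁶ × 143.6) = 326.43 K
T_min = 17.3 + 326.43 = 343.73 °C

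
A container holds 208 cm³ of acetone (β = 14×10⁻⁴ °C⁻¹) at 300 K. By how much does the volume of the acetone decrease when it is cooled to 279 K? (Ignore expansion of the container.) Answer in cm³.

|ΔT| = |279 − 300| = 21 K
ΔV = βV₀ΔT = (14×10⁻⁴)(208)(21) = 6.12 cm³

ΔV = 6.12 cm³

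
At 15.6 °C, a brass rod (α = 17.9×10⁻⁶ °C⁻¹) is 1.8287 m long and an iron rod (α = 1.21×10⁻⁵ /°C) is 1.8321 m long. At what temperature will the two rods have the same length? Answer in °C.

L₁(1 + α₁ΔT) = L₂(1 + α₂ΔT) ⇒ ΔT = (L₂ − L₁)/(α₁L₁ − α₂L₂)
L₂ − L₁ = 1.8321 − 1.8287 = 3.40×10⁻³ m
α₁L₁ − α₂L₂ = 17.9×10⁻⁶×1.8287 − 1.21×10⁻⁵×1.8321 = 1.056532×10⁻⁵ m/K
ΔT = 3.40×10⁻³ / 1.056532×10⁻⁵ = 321.808 K
T = 15.6 + 321.808 = 337.408 °C

T = 337.4 °C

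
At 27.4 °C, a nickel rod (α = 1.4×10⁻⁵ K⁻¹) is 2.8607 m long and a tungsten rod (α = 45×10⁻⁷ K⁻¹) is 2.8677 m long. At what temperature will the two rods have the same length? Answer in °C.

T = 285.3 °C

Equal length when α₁L₁ΔT − α₂L₂ΔT = L₂ − L₁ = 7.00×10⁻³ m
α₁L₁ = 4.00498×10⁻⁵, α₂L₂ = 1.290465×10⁻⁵ → Δ(αL) = 2.714515×10⁻⁵ m/K
ΔT = 7.00×10⁻³ / 2.714515×10⁻⁵ = 257.873 K, so T = 27.4 + 257.873 = 285.273 °C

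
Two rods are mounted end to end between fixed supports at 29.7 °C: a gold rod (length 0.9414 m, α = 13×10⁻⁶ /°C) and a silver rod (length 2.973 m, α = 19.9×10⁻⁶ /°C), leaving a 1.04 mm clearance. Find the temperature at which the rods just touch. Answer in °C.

T = 44.3 °C

Gap closes when ΔL₁ + ΔL₂ = 1.04 mm = 1.04×10⁻³ m
(α₁L₁ + α₂L₂)ΔT = g
α₁L₁ + α₂L₂ = 13×10⁻⁶×0.9414 + 19.9×10⁻⁶×2.973 = 7.14009×10⁻⁵ m/K
ΔT = 1.04×10⁻³ / 7.14009×10⁻⁵ = 14.566 K
T = 29.7 + 14.566 = 44.266 °C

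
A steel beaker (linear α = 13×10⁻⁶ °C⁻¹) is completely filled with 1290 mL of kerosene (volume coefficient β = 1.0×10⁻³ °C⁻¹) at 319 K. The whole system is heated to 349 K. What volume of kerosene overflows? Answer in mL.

The beaker also expands: β_container ≈ 3α = 3.9×10⁻⁵ /K
Net overflow = V₀(β_liq − 3α_cont)ΔT
β − 3α = 1.00×10⁻³ − 3.9×10⁻⁵ = 9.61×10⁻⁴ /K; ΔT = 30 K
ΔV = 1290 × 9.61×10⁻⁴ × 30 = 37.2 mL

37.2 mL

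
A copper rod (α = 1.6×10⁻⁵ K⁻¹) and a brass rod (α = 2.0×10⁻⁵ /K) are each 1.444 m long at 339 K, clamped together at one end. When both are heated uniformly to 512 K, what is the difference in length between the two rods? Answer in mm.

ΔT = 173 K
copper: ΔL = 1.6×10⁻⁵ × 1.444 m × 173 = 3.9970×10⁻³ m = 3.9970 mm
brass: ΔL = 2.0×10⁻⁵ × 1.444 m × 173 = 4.9962×10⁻³ m = 4.9962 mm
difference = 4.9962 − 3.9970 = 0.9992 mm

0.999 mm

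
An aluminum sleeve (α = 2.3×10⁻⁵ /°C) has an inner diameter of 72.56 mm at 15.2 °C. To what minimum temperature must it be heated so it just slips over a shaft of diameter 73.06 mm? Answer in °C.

T = 315 °C

Required Δd = 73.06 − 72.56 = 0.50 mm
Δd = αd₀ΔT ⇒ ΔT = Δd/(αd₀) = 0.50 / (2.3×10⁻⁵ × 72.56) = 299.60 K
T_min = 15.2 + 299.60 = 314.80 °C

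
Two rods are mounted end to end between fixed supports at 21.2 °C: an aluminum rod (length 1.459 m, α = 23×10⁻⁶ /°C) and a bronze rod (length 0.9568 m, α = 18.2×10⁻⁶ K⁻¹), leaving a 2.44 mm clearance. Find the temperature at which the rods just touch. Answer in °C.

α₁L₁ = 3.3557×10⁻⁵ m/K, α₂L₂ = 1.741376×10⁻⁵ m/K → total 5.097076×10⁻⁵ m/K
ΔT = g/(α₁L₁+α₂L₂) = 2.44×10⁻³ / 5.097076×10⁻⁵ = 47.871 K
T = 21.2 + 47.871 = 69.071 °C

T = 69.1 °C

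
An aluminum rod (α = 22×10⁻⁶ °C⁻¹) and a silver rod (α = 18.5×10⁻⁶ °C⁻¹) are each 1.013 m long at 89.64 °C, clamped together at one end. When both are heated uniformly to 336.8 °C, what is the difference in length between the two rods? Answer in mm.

0.876 mm

ΔT = 247.16 K
aluminum: ΔL = 22×10⁻⁶ × 1.013 m × 247.16 = 5.5082×10⁻³ m = 5.5082 mm
silver: ΔL = 18.5×10⁻⁶ × 1.013 m × 247.16 = 4.6319×10⁻³ m = 4.6319 mm
difference = 5.5082 − 4.6319 = 0.8763 mm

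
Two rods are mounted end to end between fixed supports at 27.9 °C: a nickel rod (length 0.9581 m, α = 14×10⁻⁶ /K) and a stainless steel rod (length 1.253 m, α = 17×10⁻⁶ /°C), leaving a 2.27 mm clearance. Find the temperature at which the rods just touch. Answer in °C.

T = 93.3 °C

Gap closes when ΔL₁ + ΔL₂ = 2.27 mm = 2.27×10⁻³ m
(α₁L₁ + α₂L₂)ΔT = g
α₁L₁ + α₂L₂ = 14×10⁻⁶×0.9581 + 17×10⁻⁶×1.253 = 3.47144×10⁻⁵ m/K
ΔT = 2.27×10⁻³ / 3.47144×10⁻⁵ = 65.391 K
T = 27.9 + 65.391 = 93.291 °C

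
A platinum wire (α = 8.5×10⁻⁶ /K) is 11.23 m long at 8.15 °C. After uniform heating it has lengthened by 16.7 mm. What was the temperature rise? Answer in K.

ΔL = αL₀ΔT ⇒ ΔT = ΔL / (αL₀)
ΔT = 16.7×10⁻³ m / (8.5×10⁻⁶ × 11.23 m) = 174.95 K

ΔT = 175 K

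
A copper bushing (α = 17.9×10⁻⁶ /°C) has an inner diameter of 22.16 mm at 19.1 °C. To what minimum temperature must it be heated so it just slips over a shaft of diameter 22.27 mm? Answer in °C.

Required Δd = 22.27 − 22.16 = 0.11 mm
Δd = αd₀ΔT ⇒ ΔT = Δd/(αd₀) = 0.11 / (17.9×10⁻⁶ × 22.16) = 277.31 K
T_min = 19.1 + 277.31 = 296.41 °C

T = 296 °C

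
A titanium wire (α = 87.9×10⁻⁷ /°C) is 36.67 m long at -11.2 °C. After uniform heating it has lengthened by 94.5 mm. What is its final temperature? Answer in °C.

T = 282 °C

ΔL = αL₀ΔT ⇒ ΔT = ΔL / (αL₀)
ΔT = 94.5×10⁻³ m / (87.9×10⁻⁷ × 36.67 m) = 293.18 K
T = -11.2 + 293.18 = 281.98 °C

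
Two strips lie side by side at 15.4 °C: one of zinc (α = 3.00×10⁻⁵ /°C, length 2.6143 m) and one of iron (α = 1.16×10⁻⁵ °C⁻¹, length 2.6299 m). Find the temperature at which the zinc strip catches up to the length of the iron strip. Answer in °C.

T = 340.9 °C

L₁(1 + α₁ΔT) = L₂(1 + α₂ΔT) ⇒ ΔT = (L₂ − L₁)/(α₁L₁ − α₂L₂)
L₂ − L₁ = 2.6299 − 2.6143 = 1.56×10⁻² m
α₁L₁ − α₂L₂ = 3.00×10⁻⁵×2.6143 − 1.16×10⁻⁵×2.6299 = 4.792216×10⁻⁵ m/K
ΔT = 1.56×10⁻² / 4.792216×10⁻⁵ = 325.528 K
T = 15.4 + 325.528 = 340.928 °C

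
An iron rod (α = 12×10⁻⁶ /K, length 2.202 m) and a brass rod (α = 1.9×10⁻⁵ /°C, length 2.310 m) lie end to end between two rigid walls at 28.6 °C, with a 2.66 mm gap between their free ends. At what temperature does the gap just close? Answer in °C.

T = 66.4 °C

α₁L₁ = 2.6424×10⁻⁵ m/K, α₂L₂ = 4.389×10⁻⁵ m/K → total 7.0314×10⁻⁵ m/K
ΔT = g/(α₁L₁+α₂L₂) = 2.66×10⁻³ / 7.0314×10⁻⁵ = 37.830 K
T = 28.6 + 37.830 = 66.430 °C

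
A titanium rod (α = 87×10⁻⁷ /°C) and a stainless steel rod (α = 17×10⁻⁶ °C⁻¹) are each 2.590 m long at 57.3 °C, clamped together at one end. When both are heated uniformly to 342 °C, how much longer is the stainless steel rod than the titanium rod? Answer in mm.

6.12 mm

ΔT = 284.7 K
titanium: ΔL = 87×10⁻⁷ × 2.590 m × 284.7 = 6.4151×10⁻³ m = 6.4151 mm
stainless steel: ΔL = 17×10⁻⁶ × 2.590 m × 284.7 = 1.2535×10⁻² m = 12.535 mm
difference = 12.535 − 6.4151 = 6.1199 mm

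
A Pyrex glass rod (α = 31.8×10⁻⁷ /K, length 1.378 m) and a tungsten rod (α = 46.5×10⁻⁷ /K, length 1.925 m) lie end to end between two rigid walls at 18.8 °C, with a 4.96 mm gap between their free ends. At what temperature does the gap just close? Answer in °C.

Gap closes when ΔL₁ + ΔL₂ = 4.96 mm = 4.96×10⁻³ m
(α₁L₁ + α₂L₂)ΔT = g
α₁L₁ + α₂L₂ = 31.8×10⁻⁷×1.378 + 46.5×10⁻⁷×1.925 = 1.333329×10⁻⁵ m/K
ΔT = 4.96×10⁻³ / 1.333329×10⁻⁵ = 372.00 K
T = 18.8 + 372.00 = 390.80 °C

T = 391 °C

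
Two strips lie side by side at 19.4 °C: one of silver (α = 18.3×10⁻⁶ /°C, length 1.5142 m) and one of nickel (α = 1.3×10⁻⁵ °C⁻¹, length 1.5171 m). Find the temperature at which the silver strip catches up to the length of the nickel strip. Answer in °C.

T = 382.5 °C

Equal length when α₁L₁ΔT − α₂L₂ΔT = L₂ − L₁ = 2.90×10⁻³ m
α₁L₁ = 2.770986×10⁻⁵, α₂L₂ = 1.97223×10⁻⁵ → Δ(αL) = 7.98756×10⁻⁶ m/K
ΔT = 2.90×10⁻³ / 7.98756×10⁻⁶ = 363.065 K, so T = 19.4 + 363.065 = 382.465 °C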